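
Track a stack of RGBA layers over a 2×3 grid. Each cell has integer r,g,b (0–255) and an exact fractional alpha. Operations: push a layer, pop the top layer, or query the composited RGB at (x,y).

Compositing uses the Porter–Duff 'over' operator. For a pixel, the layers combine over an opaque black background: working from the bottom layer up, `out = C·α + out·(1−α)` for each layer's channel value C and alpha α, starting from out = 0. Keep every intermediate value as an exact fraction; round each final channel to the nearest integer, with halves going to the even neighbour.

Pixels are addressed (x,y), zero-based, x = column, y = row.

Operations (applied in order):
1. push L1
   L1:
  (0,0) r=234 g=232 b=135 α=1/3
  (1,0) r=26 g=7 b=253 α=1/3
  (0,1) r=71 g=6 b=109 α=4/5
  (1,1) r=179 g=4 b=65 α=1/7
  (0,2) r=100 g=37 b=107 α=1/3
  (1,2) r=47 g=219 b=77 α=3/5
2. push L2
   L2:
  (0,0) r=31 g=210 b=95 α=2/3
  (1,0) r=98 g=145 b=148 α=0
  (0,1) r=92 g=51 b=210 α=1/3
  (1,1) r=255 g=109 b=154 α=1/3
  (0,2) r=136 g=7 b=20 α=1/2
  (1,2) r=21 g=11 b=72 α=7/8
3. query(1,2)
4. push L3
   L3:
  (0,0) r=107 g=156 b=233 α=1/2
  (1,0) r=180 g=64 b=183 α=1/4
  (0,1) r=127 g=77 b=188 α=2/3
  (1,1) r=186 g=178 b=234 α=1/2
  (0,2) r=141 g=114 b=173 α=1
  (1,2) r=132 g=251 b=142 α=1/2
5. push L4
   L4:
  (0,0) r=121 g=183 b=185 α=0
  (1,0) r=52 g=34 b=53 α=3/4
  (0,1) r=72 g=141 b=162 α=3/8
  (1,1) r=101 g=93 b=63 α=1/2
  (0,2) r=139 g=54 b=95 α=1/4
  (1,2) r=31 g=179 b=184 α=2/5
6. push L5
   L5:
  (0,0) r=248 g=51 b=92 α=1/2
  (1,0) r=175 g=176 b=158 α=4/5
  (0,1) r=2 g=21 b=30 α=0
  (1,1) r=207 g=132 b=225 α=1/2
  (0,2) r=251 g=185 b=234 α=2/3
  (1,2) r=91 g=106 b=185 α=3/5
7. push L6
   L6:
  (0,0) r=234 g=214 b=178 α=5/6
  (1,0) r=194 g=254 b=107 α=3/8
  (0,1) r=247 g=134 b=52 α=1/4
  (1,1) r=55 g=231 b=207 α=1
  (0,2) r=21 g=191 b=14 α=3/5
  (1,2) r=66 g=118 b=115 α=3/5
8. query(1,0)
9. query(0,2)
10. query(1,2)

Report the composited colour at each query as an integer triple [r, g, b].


(1,2) stack=L1,L2; from [0,0,0]:
L1 α=3/5: [141/5, 657/5, 231/5]
L2 α=7/8: [219/10, 521/20, 2751/40]
= [22, 26, 69]

(1,0) stack=L1,L2,L3,L4,L5,L6; from [0,0,0]:
L1 α=1/3: [26/3, 7/3, 253/3]
L2 α=0: [26/3, 7/3, 253/3]
L3 α=1/4: [103/2, 71/4, 109]
L4 α=3/4: [415/8, 479/16, 67]
L5 α=4/5: [1203/8, 11743/80, 699/5]
L6 α=3/8: [10671/64, 23935/128, 255/2]
= [167, 187, 128]

query (0,2) [L1,L2,L3,L4,L5,L6] — begin 0,0,0
+L1 (α=1/3) → [100/3, 37/3, 107/3]
+L2 (α=1/2) → [254/3, 29/3, 167/6]
+L3 (α=1) → [141, 114, 173]
+L4 (α=1/4) → [281/2, 99, 307/2]
+L5 (α=2/3) → [1285/6, 469/3, 1243/6]
+L6 (α=3/5) → [1474/15, 2657/15, 1369/15]
= [98, 177, 91]

(1,2) stack=L1,L2,L3,L4,L5,L6; from [0,0,0]:
+L1 (α=3/5) → [141/5, 657/5, 231/5]
+L2 (α=7/8) → [219/10, 521/20, 2751/40]
+L3 (α=1/2) → [1539/20, 5541/40, 8431/80]
+L4 (α=2/5) → [5857/100, 30943/200, 54733/400]
+L5 (α=3/5) → [19507/250, 62743/500, 165733/1000]
+L6 (α=3/5) → [44257/625, 151243/1250, 338233/2500]
→ [71, 121, 135]


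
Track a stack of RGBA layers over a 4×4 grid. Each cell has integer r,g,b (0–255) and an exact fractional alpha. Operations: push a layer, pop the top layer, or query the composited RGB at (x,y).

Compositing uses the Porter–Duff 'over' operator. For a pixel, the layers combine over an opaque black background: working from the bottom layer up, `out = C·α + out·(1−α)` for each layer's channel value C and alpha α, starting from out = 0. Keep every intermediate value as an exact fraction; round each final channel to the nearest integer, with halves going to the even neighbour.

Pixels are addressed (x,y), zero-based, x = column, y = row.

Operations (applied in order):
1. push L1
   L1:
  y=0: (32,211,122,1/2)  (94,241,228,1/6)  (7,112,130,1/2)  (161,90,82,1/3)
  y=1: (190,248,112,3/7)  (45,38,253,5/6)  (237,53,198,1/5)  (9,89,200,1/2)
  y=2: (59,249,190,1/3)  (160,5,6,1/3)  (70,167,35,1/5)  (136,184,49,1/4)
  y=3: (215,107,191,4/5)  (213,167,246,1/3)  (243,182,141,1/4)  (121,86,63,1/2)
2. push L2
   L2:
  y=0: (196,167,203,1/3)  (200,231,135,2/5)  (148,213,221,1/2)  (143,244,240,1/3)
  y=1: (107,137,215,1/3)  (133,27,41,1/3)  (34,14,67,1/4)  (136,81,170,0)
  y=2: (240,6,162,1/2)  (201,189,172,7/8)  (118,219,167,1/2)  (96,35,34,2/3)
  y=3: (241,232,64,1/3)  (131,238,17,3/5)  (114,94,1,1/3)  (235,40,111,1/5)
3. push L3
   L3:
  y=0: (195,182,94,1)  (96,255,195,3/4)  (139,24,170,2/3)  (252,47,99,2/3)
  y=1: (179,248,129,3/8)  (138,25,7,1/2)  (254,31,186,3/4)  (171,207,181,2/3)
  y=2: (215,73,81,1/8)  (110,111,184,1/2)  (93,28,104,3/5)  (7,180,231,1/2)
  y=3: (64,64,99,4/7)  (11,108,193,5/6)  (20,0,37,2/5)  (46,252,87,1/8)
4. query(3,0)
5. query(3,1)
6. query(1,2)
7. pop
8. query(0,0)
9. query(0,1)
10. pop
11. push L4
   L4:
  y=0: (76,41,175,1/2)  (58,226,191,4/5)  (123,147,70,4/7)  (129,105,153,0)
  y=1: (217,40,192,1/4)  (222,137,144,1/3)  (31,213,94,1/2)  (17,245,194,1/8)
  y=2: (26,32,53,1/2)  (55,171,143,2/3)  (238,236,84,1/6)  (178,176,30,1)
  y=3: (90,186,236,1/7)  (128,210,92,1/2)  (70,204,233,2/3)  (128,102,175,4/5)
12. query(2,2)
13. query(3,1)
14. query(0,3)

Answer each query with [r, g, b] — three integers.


query (3,0) [L1,L2,L3] — begin 0,0,0
L1 α=1/3: [161/3, 30, 82/3]
L2 α=1/3: [751/9, 304/3, 884/9]
L3 α=2/3: [5287/27, 586/9, 2666/27]
= [196, 65, 99]

at x=3,y=1 over L1,L2,L3:
after L1 α=1/2: [9/2, 89/2, 100]
after L2 α=0: [9/2, 89/2, 100]
after L3 α=2/3: [231/2, 917/6, 154]
→ [116, 153, 154]

at x=1,y=2 over L1,L2,L3:
+L1 (α=1/3) → [160/3, 5/3, 2]
+L2 (α=7/8) → [4381/24, 1987/12, 603/4]
+L3 (α=1/2) → [7021/48, 3319/24, 1339/8]
= [146, 138, 167]

at x=0,y=0 over L1,L2:
L1 α=1/2: [16, 211/2, 61]
L2 α=1/3: [76, 126, 325/3]
rounded: [76, 126, 108]

query (0,1) [L1,L2] — begin 0,0,0
after L1 α=3/7: [570/7, 744/7, 48]
after L2 α=1/3: [1889/21, 2447/21, 311/3]
= [90, 117, 104]

query (2,2) [L1,L4] — begin 0,0,0
+L1 (α=1/5) → [14, 167/5, 7]
+L4 (α=1/6) → [154/3, 403/6, 119/6]
= [51, 67, 20]

(3,1) stack=L1,L4; from [0,0,0]:
after L1 α=1/2: [9/2, 89/2, 100]
after L4 α=1/8: [97/16, 1113/16, 447/4]
= [6, 70, 112]

(0,3) stack=L1,L4; from [0,0,0]:
+L1 (α=4/5) → [172, 428/5, 764/5]
+L4 (α=1/7) → [1122/7, 3498/35, 5764/35]
= [160, 100, 165]


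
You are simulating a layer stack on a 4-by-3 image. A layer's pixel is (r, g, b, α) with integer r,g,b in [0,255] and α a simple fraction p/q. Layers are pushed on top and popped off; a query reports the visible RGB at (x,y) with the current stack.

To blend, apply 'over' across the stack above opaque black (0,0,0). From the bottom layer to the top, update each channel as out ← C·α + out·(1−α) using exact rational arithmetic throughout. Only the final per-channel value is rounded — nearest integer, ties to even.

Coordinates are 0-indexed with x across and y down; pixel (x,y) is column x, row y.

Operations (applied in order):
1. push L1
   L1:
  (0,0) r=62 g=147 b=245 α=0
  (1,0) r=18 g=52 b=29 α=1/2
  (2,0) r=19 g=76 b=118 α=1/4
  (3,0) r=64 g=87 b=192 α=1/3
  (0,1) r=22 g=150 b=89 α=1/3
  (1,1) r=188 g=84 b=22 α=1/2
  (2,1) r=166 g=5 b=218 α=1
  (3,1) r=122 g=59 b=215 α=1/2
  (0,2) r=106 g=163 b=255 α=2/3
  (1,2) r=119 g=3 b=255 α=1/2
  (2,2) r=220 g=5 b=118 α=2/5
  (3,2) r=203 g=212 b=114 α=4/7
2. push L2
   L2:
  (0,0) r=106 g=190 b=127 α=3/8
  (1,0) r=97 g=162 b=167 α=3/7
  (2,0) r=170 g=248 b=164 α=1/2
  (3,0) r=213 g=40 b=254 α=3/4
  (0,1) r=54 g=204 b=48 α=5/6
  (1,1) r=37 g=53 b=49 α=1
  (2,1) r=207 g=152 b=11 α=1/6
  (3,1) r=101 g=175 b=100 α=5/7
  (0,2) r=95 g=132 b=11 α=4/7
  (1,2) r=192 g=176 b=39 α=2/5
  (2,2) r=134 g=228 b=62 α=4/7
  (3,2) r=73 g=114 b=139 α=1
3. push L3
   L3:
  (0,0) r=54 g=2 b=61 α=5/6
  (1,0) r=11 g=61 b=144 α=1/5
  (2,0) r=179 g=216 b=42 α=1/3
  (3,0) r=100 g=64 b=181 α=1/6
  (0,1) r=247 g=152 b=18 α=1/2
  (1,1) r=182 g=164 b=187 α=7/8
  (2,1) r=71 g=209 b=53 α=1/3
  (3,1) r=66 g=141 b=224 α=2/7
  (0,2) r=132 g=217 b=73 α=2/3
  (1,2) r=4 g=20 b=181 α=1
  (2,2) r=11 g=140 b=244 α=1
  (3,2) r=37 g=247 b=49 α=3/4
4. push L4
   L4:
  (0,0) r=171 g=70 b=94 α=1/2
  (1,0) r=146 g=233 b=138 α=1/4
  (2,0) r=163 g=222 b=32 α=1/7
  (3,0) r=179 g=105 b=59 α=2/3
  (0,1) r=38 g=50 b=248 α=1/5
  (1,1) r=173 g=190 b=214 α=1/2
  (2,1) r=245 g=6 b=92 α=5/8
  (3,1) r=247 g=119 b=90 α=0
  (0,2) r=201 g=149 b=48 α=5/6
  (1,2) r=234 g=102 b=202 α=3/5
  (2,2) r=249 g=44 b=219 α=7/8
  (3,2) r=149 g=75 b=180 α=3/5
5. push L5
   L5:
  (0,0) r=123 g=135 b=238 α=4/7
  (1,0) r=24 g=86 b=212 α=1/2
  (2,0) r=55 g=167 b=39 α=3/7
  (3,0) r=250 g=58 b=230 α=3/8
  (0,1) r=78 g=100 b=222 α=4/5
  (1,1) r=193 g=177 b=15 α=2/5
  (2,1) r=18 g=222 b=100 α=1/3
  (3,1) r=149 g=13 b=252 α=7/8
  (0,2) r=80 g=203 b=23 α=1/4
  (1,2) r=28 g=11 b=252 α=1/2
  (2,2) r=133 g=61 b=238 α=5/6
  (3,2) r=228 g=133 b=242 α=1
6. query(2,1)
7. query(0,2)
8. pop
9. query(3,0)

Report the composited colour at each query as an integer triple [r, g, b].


query (2,1) [L1,L2,L3,L4,L5] — begin 0,0,0
after L1 α=1: [166, 5, 218]
after L2 α=1/6: [1037/6, 59/2, 367/2]
after L3 α=1/3: [1250/9, 268/3, 140]
after L4 α=5/8: [4925/24, 149/4, 110]
after L5 α=1/3: [5141/36, 593/6, 320/3]
= [143, 99, 107]

query (0,2) [L1,L2,L3,L4,L5] — begin 0,0,0
after L1 α=2/3: [212/3, 326/3, 170]
after L2 α=4/7: [592/7, 122, 554/7]
after L3 α=2/3: [2440/21, 556/3, 1576/21]
after L4 α=5/6: [23545/126, 2791/18, 3308/63]
after L5 α=1/4: [26905/168, 4009/24, 3791/84]
= [160, 167, 45]

query (3,0) [L1,L2,L3,L4] — begin 0,0,0
after L1 α=1/3: [64/3, 29, 64]
after L2 α=3/4: [1981/12, 149/4, 413/2]
after L3 α=1/6: [11105/72, 1001/24, 809/4]
after L4 α=2/3: [36881/216, 6041/72, 427/4]
= [171, 84, 107]


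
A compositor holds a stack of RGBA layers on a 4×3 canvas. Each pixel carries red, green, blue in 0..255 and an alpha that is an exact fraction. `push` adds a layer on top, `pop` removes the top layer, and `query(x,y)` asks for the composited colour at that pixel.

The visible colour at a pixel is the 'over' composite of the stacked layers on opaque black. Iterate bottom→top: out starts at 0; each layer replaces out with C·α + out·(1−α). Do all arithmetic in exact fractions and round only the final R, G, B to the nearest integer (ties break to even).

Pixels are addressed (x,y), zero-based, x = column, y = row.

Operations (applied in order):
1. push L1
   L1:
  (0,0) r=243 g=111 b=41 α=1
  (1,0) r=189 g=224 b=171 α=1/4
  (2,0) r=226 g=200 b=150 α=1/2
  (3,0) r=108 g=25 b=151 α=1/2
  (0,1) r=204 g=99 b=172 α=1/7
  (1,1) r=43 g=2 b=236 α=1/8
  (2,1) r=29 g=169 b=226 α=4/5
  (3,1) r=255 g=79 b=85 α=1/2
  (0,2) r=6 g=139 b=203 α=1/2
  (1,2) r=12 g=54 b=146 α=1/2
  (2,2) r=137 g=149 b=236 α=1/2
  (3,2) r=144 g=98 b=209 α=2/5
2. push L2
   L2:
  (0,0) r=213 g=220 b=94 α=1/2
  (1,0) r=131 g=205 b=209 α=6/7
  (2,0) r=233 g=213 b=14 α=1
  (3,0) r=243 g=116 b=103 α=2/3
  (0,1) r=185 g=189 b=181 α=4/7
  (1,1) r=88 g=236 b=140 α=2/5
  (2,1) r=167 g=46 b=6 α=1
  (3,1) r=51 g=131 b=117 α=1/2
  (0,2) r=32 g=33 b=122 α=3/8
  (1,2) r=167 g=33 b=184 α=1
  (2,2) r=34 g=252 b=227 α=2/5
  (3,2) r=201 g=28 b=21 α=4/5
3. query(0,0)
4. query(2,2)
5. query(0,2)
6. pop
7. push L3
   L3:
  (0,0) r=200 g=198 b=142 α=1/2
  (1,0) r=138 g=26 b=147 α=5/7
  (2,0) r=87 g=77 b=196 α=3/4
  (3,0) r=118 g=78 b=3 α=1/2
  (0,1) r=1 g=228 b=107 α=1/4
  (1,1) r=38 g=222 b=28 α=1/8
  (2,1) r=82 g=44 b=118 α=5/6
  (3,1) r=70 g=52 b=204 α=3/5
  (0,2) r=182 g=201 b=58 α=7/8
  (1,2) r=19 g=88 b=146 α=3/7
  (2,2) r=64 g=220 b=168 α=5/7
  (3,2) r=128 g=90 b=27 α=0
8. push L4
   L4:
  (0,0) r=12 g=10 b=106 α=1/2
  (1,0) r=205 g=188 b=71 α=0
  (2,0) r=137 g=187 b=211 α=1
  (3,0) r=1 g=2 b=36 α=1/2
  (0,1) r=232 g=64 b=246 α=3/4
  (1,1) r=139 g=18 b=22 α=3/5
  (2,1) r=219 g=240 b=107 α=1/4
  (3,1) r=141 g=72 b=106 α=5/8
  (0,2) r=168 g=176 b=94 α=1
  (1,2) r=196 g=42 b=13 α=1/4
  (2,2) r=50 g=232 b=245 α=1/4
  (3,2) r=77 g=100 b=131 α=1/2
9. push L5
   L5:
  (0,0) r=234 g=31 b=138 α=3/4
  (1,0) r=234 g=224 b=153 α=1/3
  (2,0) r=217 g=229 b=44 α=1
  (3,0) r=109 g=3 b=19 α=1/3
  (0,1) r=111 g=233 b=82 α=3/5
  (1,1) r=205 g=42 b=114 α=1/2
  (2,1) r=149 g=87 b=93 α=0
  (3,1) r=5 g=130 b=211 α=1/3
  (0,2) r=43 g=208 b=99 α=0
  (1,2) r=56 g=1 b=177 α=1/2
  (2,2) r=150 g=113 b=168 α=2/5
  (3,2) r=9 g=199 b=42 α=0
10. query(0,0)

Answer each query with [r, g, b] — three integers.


(0,0) stack=L1,L2; from [0,0,0]:
+L1 (α=1) → [243, 111, 41]
+L2 (α=1/2) → [228, 331/2, 135/2]
rounded: [228, 166, 68]

(2,2) stack=L1,L2; from [0,0,0]:
L1 α=1/2: [137/2, 149/2, 118]
L2 α=2/5: [547/10, 291/2, 808/5]
→ [55, 146, 162]

at x=0,y=2 over L1,L2:
+L1 (α=1/2) → [3, 139/2, 203/2]
+L2 (α=3/8) → [111/8, 893/16, 1747/16]
rounded: [14, 56, 109]

(0,0) stack=L1,L3,L4,L5; from [0,0,0]:
after L1 α=1: [243, 111, 41]
after L3 α=1/2: [443/2, 309/2, 183/2]
after L4 α=1/2: [467/4, 329/4, 395/4]
after L5 α=3/4: [3275/16, 701/16, 2051/16]
rounded: [205, 44, 128]


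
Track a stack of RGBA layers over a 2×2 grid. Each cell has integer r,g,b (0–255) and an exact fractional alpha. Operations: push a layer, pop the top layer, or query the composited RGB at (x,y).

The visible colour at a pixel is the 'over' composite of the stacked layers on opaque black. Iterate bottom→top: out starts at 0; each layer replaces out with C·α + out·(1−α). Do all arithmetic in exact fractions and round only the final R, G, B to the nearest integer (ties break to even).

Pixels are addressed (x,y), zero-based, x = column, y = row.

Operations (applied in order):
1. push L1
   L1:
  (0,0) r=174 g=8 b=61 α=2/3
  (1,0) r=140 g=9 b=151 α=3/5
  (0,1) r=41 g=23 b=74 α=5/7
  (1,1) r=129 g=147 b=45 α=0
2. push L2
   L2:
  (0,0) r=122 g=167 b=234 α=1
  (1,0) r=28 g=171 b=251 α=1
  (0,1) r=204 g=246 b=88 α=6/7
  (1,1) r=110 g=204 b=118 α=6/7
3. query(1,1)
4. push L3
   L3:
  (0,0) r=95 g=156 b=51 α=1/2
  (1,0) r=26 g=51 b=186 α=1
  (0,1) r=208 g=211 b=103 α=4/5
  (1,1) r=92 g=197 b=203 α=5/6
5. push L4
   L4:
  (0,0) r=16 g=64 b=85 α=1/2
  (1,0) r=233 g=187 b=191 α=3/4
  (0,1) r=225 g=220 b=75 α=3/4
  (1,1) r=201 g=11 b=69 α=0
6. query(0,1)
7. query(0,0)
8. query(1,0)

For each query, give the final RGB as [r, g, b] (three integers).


query (1,1) [L1,L2] — begin 0,0,0
+L1 (α=0) → [0, 0, 0]
+L2 (α=6/7) → [660/7, 1224/7, 708/7]
= [94, 175, 101]

at x=0,y=1 over L1,L2,L3,L4:
+L1 (α=5/7) → [205/7, 115/7, 370/7]
+L2 (α=6/7) → [8773/49, 10447/49, 4066/49]
+L3 (α=4/5) → [49541/245, 51803/245, 24254/245]
+L4 (α=3/4) → [53729/245, 213503/980, 79379/980]
= [219, 218, 81]

query (0,0) [L1,L2,L3,L4] — begin 0,0,0
L1 α=2/3: [116, 16/3, 122/3]
L2 α=1: [122, 167, 234]
L3 α=1/2: [217/2, 323/2, 285/2]
L4 α=1/2: [249/4, 451/4, 455/4]
= [62, 113, 114]

query (1,0) [L1,L2,L3,L4] — begin 0,0,0
L1 α=3/5: [84, 27/5, 453/5]
L2 α=1: [28, 171, 251]
L3 α=1: [26, 51, 186]
L4 α=3/4: [725/4, 153, 759/4]
→ [181, 153, 190]


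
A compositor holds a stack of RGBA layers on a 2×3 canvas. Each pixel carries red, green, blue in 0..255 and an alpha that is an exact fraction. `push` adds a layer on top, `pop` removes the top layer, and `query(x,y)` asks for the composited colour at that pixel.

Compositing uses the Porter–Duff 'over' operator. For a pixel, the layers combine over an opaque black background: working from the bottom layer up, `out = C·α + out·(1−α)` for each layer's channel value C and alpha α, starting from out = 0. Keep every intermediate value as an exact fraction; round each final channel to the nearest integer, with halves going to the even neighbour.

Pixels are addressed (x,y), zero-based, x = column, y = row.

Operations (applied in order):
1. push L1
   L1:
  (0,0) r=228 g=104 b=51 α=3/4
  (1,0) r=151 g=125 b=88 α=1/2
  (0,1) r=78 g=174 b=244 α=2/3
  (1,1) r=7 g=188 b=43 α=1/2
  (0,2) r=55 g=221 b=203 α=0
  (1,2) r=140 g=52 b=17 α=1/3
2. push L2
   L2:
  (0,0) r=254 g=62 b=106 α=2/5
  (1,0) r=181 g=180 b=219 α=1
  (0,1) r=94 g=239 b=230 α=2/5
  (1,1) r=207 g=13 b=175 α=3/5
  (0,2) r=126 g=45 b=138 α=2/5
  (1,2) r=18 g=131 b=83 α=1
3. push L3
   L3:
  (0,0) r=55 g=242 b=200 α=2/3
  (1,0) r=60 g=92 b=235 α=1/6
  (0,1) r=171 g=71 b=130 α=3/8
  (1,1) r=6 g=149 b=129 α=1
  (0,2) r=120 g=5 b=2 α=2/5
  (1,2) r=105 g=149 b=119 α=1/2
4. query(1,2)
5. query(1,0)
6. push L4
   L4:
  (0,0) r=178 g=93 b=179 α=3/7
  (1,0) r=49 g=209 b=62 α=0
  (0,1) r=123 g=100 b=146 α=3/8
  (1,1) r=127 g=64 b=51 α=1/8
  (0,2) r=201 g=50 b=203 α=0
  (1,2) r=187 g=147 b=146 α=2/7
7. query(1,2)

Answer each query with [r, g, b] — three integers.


query (1,2) [L1,L2,L3] — begin 0,0,0
L1 α=1/3: [140/3, 52/3, 17/3]
L2 α=1: [18, 131, 83]
L3 α=1/2: [123/2, 140, 101]
rounded: [62, 140, 101]

(1,0) stack=L1,L2,L3; from [0,0,0]:
+L1 (α=1/2) → [151/2, 125/2, 44]
+L2 (α=1) → [181, 180, 219]
+L3 (α=1/6) → [965/6, 496/3, 665/3]
→ [161, 165, 222]

query (1,2) [L1,L2,L3,L4] — begin 0,0,0
after L1 α=1/3: [140/3, 52/3, 17/3]
after L2 α=1: [18, 131, 83]
after L3 α=1/2: [123/2, 140, 101]
after L4 α=2/7: [1363/14, 142, 797/7]
→ [97, 142, 114]


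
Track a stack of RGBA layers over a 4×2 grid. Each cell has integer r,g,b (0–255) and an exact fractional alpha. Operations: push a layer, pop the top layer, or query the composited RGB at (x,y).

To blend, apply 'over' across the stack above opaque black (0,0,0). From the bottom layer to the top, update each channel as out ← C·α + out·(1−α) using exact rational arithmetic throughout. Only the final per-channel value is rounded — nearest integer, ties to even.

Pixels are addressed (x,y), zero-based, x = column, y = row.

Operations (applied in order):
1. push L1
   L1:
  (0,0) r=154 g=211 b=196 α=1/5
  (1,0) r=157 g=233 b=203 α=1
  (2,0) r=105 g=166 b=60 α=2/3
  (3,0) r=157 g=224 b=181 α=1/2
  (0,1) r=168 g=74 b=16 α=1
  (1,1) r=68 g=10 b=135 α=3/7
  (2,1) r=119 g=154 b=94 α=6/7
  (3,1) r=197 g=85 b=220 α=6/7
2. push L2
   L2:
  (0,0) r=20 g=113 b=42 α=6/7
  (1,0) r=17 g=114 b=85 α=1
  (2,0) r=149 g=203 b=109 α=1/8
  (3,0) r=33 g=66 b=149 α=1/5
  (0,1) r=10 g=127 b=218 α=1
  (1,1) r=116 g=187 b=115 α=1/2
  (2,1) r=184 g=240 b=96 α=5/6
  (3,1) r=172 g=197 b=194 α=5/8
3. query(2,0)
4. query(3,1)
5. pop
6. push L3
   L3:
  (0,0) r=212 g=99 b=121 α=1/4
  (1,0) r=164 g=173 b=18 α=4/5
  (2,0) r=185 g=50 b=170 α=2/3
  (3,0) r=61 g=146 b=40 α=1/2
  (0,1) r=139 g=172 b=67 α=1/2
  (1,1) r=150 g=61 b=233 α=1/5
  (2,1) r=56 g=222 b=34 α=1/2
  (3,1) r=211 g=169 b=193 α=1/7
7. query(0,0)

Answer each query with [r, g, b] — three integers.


query (2,0) [L1,L2] — begin 0,0,0
+L1 (α=2/3) → [70, 332/3, 40]
+L2 (α=1/8) → [639/8, 2933/24, 389/8]
→ [80, 122, 49]

(3,1) stack=L1,L2; from [0,0,0]:
L1 α=6/7: [1182/7, 510/7, 1320/7]
L2 α=5/8: [4783/28, 8425/56, 5375/28]
→ [171, 150, 192]

query (0,0) [L1,L3] — begin 0,0,0
after L1 α=1/5: [154/5, 211/5, 196/5]
after L3 α=1/4: [761/10, 282/5, 1193/20]
rounded: [76, 56, 60]


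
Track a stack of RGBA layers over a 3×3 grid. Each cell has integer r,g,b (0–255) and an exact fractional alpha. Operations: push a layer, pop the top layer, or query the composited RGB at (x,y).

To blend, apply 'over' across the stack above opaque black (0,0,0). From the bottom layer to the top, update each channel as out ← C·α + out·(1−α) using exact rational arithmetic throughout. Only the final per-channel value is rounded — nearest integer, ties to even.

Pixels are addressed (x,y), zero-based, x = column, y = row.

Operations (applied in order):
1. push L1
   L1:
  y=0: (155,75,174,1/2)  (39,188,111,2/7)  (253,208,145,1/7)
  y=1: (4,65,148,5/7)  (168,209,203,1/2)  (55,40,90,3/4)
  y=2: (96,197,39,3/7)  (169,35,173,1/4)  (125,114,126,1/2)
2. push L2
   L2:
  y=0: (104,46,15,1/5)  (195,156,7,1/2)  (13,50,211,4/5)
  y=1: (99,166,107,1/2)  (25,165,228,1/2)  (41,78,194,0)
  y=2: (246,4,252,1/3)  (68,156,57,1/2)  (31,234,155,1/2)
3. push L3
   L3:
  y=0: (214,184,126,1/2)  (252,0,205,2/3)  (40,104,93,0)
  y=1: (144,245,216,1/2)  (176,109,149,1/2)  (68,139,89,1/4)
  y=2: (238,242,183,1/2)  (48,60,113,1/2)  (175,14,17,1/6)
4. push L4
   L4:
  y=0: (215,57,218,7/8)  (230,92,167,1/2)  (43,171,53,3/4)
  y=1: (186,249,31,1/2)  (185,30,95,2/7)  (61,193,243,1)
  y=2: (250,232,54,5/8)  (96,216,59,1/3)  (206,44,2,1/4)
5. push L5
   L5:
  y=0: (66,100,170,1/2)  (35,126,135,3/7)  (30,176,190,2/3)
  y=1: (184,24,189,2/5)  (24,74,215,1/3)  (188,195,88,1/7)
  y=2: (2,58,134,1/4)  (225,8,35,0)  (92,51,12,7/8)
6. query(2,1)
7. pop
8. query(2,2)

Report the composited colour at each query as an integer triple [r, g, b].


query (2,1) [L1,L2,L3,L4,L5] — begin 0,0,0
after L1 α=3/4: [165/4, 30, 135/2]
after L2 α=0: [165/4, 30, 135/2]
after L3 α=1/4: [767/16, 229/4, 583/8]
after L4 α=1: [61, 193, 243]
after L5 α=1/7: [554/7, 1353/7, 1546/7]
= [79, 193, 221]

query (2,2) [L1,L2,L3,L4] — begin 0,0,0
L1 α=1/2: [125/2, 57, 63]
L2 α=1/2: [187/4, 291/2, 109]
L3 α=1/6: [545/8, 1483/12, 281/3]
L4 α=1/4: [3283/32, 1659/16, 283/4]
rounded: [103, 104, 71]


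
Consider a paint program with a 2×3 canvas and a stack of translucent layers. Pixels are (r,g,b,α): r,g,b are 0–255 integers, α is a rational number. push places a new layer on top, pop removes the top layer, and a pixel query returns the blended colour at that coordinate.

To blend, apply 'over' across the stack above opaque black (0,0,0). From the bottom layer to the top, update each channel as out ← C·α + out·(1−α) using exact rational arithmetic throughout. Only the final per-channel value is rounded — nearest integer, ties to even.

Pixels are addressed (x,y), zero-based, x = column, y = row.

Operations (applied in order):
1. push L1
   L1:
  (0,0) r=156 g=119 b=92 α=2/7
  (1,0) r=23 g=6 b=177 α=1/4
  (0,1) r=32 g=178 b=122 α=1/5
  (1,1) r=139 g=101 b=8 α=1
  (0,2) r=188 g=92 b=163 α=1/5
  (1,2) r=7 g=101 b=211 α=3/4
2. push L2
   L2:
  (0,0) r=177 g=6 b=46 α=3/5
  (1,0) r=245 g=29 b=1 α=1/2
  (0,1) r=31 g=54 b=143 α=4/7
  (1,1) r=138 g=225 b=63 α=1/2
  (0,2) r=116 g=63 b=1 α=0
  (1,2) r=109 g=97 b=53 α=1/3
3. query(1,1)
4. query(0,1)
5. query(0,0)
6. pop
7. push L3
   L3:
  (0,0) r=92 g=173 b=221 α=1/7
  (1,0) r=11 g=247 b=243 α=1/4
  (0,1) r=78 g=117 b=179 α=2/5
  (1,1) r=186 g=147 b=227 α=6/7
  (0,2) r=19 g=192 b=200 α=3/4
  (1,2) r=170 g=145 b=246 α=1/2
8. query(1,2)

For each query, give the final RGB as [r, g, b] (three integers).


query (1,1) [L1,L2] — begin 0,0,0
+L1 (α=1) → [139, 101, 8]
+L2 (α=1/2) → [277/2, 163, 71/2]
→ [138, 163, 36]

(0,1) stack=L1,L2; from [0,0,0]:
+L1 (α=1/5) → [32/5, 178/5, 122/5]
+L2 (α=4/7) → [716/35, 1614/35, 3226/35]
= [20, 46, 92]

at x=0,y=0 over L1,L2:
L1 α=2/7: [312/7, 34, 184/7]
L2 α=3/5: [4341/35, 86/5, 1334/35]
= [124, 17, 38]

at x=1,y=2 over L1,L3:
after L1 α=3/4: [21/4, 303/4, 633/4]
after L3 α=1/2: [701/8, 883/8, 1617/8]
→ [88, 110, 202]


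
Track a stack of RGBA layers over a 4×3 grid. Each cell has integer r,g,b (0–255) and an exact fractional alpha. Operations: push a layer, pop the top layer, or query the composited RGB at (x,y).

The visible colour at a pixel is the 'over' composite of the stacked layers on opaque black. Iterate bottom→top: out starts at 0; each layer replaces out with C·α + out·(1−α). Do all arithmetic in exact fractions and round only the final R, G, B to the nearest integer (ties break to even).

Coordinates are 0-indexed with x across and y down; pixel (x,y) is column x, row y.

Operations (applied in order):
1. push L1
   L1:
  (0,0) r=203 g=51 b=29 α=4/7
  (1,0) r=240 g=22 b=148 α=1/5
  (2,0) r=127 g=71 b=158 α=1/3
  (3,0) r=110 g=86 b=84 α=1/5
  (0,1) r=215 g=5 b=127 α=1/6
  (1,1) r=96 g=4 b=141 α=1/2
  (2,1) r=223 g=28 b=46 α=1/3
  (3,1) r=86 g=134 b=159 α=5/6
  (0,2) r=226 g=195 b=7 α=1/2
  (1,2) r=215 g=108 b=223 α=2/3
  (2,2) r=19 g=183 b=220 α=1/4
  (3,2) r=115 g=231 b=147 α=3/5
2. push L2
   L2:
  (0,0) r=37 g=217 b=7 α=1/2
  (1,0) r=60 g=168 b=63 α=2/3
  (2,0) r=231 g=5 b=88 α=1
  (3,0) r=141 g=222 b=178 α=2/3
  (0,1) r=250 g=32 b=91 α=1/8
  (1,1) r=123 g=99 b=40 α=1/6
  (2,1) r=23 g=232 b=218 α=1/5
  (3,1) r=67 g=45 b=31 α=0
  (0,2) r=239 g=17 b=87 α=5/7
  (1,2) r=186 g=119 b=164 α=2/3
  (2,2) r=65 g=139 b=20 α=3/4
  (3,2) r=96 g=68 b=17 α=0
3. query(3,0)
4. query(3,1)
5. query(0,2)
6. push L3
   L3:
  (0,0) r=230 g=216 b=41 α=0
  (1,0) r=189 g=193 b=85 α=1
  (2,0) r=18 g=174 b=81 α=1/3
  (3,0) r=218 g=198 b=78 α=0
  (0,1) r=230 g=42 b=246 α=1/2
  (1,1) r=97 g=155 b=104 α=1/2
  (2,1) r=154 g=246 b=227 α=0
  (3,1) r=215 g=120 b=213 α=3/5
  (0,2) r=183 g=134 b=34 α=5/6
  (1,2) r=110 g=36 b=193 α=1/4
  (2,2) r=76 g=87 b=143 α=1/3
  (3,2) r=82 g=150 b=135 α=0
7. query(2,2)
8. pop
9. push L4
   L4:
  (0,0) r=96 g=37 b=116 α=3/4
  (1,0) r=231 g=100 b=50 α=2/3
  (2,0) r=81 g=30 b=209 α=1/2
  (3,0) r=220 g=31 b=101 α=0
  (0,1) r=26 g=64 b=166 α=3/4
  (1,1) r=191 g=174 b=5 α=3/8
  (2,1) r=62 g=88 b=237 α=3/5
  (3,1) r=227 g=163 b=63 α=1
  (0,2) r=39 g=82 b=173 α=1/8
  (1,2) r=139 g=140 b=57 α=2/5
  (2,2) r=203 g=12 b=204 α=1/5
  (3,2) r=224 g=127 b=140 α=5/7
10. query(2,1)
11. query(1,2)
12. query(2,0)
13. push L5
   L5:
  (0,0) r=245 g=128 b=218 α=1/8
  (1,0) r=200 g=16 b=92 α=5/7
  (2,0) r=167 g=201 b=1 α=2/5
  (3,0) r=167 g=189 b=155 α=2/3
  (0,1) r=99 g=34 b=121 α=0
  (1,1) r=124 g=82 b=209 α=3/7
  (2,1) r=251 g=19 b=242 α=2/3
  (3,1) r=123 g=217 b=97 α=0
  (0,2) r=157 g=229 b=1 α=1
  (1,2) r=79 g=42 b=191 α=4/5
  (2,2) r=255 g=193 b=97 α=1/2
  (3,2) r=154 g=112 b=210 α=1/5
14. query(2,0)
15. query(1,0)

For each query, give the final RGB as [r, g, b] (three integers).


(3,0) stack=L1,L2; from [0,0,0]:
after L1 α=1/5: [22, 86/5, 84/5]
after L2 α=2/3: [304/3, 2306/15, 1864/15]
= [101, 154, 124]

at x=3,y=1 over L1,L2:
+L1 (α=5/6) → [215/3, 335/3, 265/2]
+L2 (α=0) → [215/3, 335/3, 265/2]
→ [72, 112, 132]

query (0,2) [L1,L2] — begin 0,0,0
+L1 (α=1/2) → [113, 195/2, 7/2]
+L2 (α=5/7) → [203, 40, 442/7]
rounded: [203, 40, 63]

(2,2) stack=L1,L2,L3; from [0,0,0]:
+L1 (α=1/4) → [19/4, 183/4, 55]
+L2 (α=3/4) → [799/16, 1851/16, 115/4]
+L3 (α=1/3) → [469/8, 849/8, 401/6]
→ [59, 106, 67]

(2,1) stack=L1,L2,L4; from [0,0,0]:
L1 α=1/3: [223/3, 28/3, 46/3]
L2 α=1/5: [961/15, 808/15, 838/15]
L4 α=3/5: [4712/75, 5576/75, 12341/75]
= [63, 74, 165]

(1,2) stack=L1,L2,L4; from [0,0,0]:
L1 α=2/3: [430/3, 72, 446/3]
L2 α=2/3: [1546/9, 310/3, 1430/9]
L4 α=2/5: [476/3, 118, 1772/15]
= [159, 118, 118]

at x=2,y=0 over L1,L2,L4:
after L1 α=1/3: [127/3, 71/3, 158/3]
after L2 α=1: [231, 5, 88]
after L4 α=1/2: [156, 35/2, 297/2]
rounded: [156, 18, 148]

at x=2,y=0 over L1,L2,L4,L5:
+L1 (α=1/3) → [127/3, 71/3, 158/3]
+L2 (α=1) → [231, 5, 88]
+L4 (α=1/2) → [156, 35/2, 297/2]
+L5 (α=2/5) → [802/5, 909/10, 179/2]
= [160, 91, 90]

(1,0) stack=L1,L2,L4,L5; from [0,0,0]:
L1 α=1/5: [48, 22/5, 148/5]
L2 α=2/3: [56, 1702/15, 778/15]
L4 α=2/3: [518/3, 4702/45, 2278/45]
L5 α=5/7: [4036/21, 13004/315, 3608/45]
= [192, 41, 80]


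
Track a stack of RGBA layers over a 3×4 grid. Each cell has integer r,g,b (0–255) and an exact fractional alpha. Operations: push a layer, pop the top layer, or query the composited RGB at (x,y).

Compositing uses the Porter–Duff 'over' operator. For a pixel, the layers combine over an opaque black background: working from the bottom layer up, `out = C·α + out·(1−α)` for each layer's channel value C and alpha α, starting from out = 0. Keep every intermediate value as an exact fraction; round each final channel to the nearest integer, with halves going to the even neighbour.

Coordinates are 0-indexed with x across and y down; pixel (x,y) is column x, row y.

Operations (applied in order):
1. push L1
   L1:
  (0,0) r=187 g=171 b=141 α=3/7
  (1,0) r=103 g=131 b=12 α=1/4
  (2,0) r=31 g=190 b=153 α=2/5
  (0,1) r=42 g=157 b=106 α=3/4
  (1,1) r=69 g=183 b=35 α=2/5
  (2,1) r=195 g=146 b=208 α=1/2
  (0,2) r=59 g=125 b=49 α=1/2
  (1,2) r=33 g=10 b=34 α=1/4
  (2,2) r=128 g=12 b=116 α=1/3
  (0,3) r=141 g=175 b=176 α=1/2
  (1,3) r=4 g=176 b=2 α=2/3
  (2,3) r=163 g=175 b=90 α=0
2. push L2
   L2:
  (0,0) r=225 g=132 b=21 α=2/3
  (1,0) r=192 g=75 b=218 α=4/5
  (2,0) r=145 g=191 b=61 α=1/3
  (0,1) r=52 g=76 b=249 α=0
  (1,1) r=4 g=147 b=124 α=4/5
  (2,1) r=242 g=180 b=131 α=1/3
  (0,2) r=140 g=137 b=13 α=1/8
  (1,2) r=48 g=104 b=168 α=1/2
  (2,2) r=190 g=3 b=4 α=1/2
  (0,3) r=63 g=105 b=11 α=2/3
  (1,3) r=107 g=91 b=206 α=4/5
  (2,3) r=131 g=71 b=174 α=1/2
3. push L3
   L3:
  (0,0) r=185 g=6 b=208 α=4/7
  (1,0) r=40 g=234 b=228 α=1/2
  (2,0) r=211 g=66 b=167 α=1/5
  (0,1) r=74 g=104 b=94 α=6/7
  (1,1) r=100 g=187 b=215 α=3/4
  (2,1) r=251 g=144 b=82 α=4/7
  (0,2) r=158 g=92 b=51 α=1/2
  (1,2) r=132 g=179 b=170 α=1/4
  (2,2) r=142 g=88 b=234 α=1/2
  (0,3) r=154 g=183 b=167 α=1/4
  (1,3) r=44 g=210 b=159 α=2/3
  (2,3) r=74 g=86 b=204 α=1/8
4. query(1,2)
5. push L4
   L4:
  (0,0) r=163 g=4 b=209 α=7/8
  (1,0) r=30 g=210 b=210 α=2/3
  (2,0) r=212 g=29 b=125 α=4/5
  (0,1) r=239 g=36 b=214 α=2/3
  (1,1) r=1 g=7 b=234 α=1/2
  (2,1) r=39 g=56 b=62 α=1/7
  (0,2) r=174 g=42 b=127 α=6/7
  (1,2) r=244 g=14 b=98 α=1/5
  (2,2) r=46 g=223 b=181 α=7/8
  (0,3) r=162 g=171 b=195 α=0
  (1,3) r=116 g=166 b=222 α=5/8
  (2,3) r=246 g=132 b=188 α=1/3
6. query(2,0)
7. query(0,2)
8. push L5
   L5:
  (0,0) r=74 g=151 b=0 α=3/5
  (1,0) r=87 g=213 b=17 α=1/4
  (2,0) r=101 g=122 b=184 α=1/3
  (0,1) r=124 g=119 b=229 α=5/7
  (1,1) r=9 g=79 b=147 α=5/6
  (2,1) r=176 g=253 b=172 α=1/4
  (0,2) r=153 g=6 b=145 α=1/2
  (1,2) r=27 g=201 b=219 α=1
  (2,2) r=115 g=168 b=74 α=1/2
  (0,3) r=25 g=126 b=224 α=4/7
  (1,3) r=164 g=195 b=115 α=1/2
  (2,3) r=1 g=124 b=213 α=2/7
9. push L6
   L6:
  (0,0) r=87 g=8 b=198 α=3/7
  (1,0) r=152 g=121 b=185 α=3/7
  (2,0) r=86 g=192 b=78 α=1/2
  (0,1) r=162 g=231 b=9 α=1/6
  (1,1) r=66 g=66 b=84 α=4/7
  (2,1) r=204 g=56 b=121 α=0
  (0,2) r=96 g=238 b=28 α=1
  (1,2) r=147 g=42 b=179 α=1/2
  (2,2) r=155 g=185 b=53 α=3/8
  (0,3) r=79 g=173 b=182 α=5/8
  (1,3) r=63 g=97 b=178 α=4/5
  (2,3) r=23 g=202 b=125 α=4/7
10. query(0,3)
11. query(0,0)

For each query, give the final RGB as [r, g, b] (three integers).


query (1,2) [L1,L2,L3] — begin 0,0,0
after L1 α=1/4: [33/4, 5/2, 17/2]
after L2 α=1/2: [225/8, 213/4, 353/4]
after L3 α=1/4: [1731/32, 1355/16, 1739/16]
= [54, 85, 109]

query (2,0) [L1,L2,L3,L4] — begin 0,0,0
after L1 α=2/5: [62/5, 76, 306/5]
after L2 α=1/3: [283/5, 343/3, 917/15]
after L3 α=1/5: [2187/25, 314/3, 6173/75]
after L4 α=4/5: [23387/125, 662/15, 43673/375]
→ [187, 44, 116]

(0,2) stack=L1,L2,L3,L4; from [0,0,0]:
L1 α=1/2: [59/2, 125/2, 49/2]
L2 α=1/8: [693/16, 1149/16, 369/16]
L3 α=1/2: [3221/32, 2621/32, 1185/32]
L4 α=6/7: [36629/224, 10685/224, 25569/224]
rounded: [164, 48, 114]

(0,3) stack=L1,L2,L3,L4,L5,L6; from [0,0,0]:
+L1 (α=1/2) → [141/2, 175/2, 88]
+L2 (α=2/3) → [131/2, 595/6, 110/3]
+L3 (α=1/4) → [701/8, 961/8, 277/4]
+L4 (α=0) → [701/8, 961/8, 277/4]
+L5 (α=4/7) → [2903/56, 6915/56, 4415/28]
+L6 (α=5/8) → [30829/448, 69185/448, 38725/224]
→ [69, 154, 173]

at x=0,y=0 over L1,L2,L3,L4,L5,L6:
after L1 α=3/7: [561/7, 513/7, 423/7]
after L2 α=2/3: [1237/7, 787/7, 239/7]
after L3 α=4/7: [8891/49, 2529/49, 6541/49]
after L4 α=7/8: [8100/49, 3901/392, 19557/98]
after L5 α=3/5: [27078/245, 92689/980, 19557/245]
after L6 α=3/7: [172257/1715, 98569/1715, 223758/1715]
= [100, 57, 130]


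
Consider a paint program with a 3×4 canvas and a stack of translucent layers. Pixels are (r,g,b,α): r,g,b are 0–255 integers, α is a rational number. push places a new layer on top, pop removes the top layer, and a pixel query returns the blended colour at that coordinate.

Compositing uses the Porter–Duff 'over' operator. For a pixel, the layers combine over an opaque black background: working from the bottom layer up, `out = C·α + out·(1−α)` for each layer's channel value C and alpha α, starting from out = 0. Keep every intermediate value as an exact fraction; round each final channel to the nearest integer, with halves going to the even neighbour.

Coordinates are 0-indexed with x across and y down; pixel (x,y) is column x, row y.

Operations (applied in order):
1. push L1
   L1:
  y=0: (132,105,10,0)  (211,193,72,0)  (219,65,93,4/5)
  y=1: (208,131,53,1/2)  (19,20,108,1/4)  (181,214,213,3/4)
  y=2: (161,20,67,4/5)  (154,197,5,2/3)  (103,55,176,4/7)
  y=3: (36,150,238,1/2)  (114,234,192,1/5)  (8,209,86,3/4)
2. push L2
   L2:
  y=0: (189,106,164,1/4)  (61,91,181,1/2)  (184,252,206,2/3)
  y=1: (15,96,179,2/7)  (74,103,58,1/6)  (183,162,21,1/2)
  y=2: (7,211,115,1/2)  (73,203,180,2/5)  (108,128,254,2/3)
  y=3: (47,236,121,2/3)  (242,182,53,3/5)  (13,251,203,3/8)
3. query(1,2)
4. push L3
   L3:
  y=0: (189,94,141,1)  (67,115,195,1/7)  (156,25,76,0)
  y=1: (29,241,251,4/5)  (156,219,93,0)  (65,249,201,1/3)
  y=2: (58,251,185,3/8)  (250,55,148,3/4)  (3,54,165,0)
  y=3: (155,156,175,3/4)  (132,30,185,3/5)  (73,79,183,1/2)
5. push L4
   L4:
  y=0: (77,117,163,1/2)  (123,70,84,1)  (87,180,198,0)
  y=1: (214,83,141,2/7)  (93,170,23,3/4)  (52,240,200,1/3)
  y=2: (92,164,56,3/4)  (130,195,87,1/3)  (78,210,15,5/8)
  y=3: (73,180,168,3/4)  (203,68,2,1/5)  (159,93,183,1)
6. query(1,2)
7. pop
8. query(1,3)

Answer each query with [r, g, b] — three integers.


(1,2) stack=L1,L2; from [0,0,0]:
+L1 (α=2/3) → [308/3, 394/3, 10/3]
+L2 (α=2/5) → [454/5, 160, 74]
→ [91, 160, 74]

at x=1,y=2 over L1,L2,L3,L4:
+L1 (α=2/3) → [308/3, 394/3, 10/3]
+L2 (α=2/5) → [454/5, 160, 74]
+L3 (α=3/4) → [1051/5, 325/4, 259/2]
+L4 (α=1/3) → [2752/15, 715/6, 346/3]
= [183, 119, 115]

query (1,3) [L1,L2,L3] — begin 0,0,0
after L1 α=1/5: [114/5, 234/5, 192/5]
after L2 α=3/5: [3858/25, 3198/25, 1179/25]
after L3 α=3/5: [17616/125, 8646/125, 16233/125]
= [141, 69, 130]


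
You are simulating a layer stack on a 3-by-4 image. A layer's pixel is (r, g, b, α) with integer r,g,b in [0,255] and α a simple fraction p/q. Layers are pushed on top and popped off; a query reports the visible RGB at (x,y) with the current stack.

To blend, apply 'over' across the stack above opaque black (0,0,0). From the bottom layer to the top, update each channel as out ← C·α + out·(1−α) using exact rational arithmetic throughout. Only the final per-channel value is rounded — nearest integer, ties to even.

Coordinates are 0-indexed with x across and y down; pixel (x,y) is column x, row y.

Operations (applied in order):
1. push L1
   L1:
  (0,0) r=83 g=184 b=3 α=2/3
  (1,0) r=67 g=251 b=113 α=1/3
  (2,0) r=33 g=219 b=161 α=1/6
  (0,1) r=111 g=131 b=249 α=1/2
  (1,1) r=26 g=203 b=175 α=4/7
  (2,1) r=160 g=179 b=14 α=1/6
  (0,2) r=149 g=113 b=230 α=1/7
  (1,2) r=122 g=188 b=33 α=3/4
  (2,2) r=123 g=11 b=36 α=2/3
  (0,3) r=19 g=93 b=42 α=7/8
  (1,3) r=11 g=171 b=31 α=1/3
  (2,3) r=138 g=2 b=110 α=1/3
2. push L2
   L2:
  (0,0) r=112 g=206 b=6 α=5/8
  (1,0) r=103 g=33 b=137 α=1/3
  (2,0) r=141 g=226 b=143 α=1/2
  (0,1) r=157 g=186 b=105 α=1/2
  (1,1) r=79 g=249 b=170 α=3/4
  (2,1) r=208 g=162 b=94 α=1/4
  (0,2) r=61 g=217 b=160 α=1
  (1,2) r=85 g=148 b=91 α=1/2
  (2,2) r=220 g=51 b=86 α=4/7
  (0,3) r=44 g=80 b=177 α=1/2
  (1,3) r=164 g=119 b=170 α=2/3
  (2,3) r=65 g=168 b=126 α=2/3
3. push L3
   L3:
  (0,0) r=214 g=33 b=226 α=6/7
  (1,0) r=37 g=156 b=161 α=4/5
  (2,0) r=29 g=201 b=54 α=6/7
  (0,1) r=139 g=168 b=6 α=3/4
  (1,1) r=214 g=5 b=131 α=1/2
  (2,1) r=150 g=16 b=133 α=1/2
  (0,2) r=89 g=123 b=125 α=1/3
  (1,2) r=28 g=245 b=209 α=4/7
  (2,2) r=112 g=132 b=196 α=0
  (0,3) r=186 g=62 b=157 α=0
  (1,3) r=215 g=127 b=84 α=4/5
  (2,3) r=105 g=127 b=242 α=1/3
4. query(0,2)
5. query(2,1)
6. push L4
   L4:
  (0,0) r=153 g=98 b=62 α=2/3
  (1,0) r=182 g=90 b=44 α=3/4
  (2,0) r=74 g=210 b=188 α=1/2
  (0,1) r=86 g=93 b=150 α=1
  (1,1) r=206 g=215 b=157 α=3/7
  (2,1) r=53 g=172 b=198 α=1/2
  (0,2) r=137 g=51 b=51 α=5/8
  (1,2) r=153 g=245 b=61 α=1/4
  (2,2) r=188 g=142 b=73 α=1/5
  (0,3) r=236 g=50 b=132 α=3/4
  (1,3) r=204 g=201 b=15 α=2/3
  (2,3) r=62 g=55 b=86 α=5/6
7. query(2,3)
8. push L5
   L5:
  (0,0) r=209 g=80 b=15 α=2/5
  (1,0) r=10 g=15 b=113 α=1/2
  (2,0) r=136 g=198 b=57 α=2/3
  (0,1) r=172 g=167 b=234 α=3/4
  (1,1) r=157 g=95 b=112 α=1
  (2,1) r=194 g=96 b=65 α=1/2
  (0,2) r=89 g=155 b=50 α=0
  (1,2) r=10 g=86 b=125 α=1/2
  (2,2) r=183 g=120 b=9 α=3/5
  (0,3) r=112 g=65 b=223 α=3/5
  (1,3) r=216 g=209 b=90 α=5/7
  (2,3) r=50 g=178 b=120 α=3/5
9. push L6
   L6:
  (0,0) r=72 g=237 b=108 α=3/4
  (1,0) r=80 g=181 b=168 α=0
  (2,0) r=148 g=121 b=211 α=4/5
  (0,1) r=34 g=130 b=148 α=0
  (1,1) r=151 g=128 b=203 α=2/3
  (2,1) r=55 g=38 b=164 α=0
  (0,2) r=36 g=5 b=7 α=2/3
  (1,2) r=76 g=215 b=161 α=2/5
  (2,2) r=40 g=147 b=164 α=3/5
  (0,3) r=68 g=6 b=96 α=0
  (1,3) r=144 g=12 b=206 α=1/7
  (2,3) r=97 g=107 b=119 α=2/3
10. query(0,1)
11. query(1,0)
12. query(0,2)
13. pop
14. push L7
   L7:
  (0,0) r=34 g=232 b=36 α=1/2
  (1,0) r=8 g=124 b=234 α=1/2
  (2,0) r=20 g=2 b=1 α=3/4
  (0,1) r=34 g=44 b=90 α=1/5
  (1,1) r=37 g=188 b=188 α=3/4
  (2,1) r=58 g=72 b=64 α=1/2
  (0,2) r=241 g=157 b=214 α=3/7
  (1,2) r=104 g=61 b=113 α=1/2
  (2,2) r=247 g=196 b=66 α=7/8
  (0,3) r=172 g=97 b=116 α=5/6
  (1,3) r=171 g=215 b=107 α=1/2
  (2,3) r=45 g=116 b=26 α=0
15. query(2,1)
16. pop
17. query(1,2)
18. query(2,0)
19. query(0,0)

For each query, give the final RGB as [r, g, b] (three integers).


query (0,2) [L1,L2,L3] — begin 0,0,0
after L1 α=1/7: [149/7, 113/7, 230/7]
after L2 α=1: [61, 217, 160]
after L3 α=1/3: [211/3, 557/3, 445/3]
rounded: [70, 186, 148]

(2,1) stack=L1,L2,L3; from [0,0,0]:
L1 α=1/6: [80/3, 179/6, 7/3]
L2 α=1/4: [72, 503/8, 101/4]
L3 α=1/2: [111, 631/16, 633/8]
= [111, 39, 79]

query (2,3) [L1,L2,L3,L4] — begin 0,0,0
L1 α=1/3: [46, 2/3, 110/3]
L2 α=2/3: [176/3, 1010/9, 866/9]
L3 α=1/3: [667/9, 3163/27, 3910/27]
L4 α=5/6: [3457/54, 5294/81, 7760/81]
→ [64, 65, 96]

at x=0,y=1 over L1,L2,L3,L4,L5,L6:
+L1 (α=1/2) → [111/2, 131/2, 249/2]
+L2 (α=1/2) → [425/4, 503/4, 459/4]
+L3 (α=3/4) → [2093/16, 2519/16, 531/16]
+L4 (α=1) → [86, 93, 150]
+L5 (α=3/4) → [301/2, 297/2, 213]
+L6 (α=0) → [301/2, 297/2, 213]
→ [150, 148, 213]

query (1,0) [L1,L2,L3,L4,L5,L6] — begin 0,0,0
after L1 α=1/3: [67/3, 251/3, 113/3]
after L2 α=1/3: [443/9, 601/9, 637/9]
after L3 α=4/5: [355/9, 6217/45, 6433/45]
after L4 α=3/4: [5269/36, 18367/180, 12373/180]
after L5 α=1/2: [5629/72, 21067/360, 32713/360]
after L6 α=0: [5629/72, 21067/360, 32713/360]
= [78, 59, 91]

query (0,2) [L1,L2,L3,L4,L5,L6] — begin 0,0,0
+L1 (α=1/7) → [149/7, 113/7, 230/7]
+L2 (α=1) → [61, 217, 160]
+L3 (α=1/3) → [211/3, 557/3, 445/3]
+L4 (α=5/8) → [112, 203/2, 175/2]
+L5 (α=0) → [112, 203/2, 175/2]
+L6 (α=2/3) → [184/3, 223/6, 203/6]
rounded: [61, 37, 34]

(2,1) stack=L1,L2,L3,L4,L5,L7; from [0,0,0]:
+L1 (α=1/6) → [80/3, 179/6, 7/3]
+L2 (α=1/4) → [72, 503/8, 101/4]
+L3 (α=1/2) → [111, 631/16, 633/8]
+L4 (α=1/2) → [82, 3383/32, 2217/16]
+L5 (α=1/2) → [138, 6455/64, 3257/32]
+L7 (α=1/2) → [98, 11063/128, 5305/64]
= [98, 86, 83]

(1,2) stack=L1,L2,L3,L4,L5; from [0,0,0]:
+L1 (α=3/4) → [183/2, 141, 99/4]
+L2 (α=1/2) → [353/4, 289/2, 463/8]
+L3 (α=4/7) → [1507/28, 2827/14, 8077/56]
+L4 (α=1/4) → [8805/112, 11911/56, 27647/224]
+L5 (α=1/2) → [9925/224, 16727/112, 55647/448]
= [44, 149, 124]

query (2,0) [L1,L2,L3,L4,L5] — begin 0,0,0
+L1 (α=1/6) → [11/2, 73/2, 161/6]
+L2 (α=1/2) → [293/4, 525/4, 1019/12]
+L3 (α=6/7) → [989/28, 5349/28, 701/12]
+L4 (α=1/2) → [3061/56, 11229/56, 2957/24]
+L5 (α=2/3) → [18293/168, 11135/56, 5693/72]
= [109, 199, 79]

query (0,0) [L1,L2,L3,L4,L5] — begin 0,0,0
+L1 (α=2/3) → [166/3, 368/3, 2]
+L2 (α=5/8) → [363/4, 699/4, 9/2]
+L3 (α=6/7) → [5499/28, 213/4, 2721/14]
+L4 (α=2/3) → [4689/28, 997/12, 4457/42]
+L5 (α=2/5) → [25771/140, 1637/20, 4877/70]
→ [184, 82, 70]


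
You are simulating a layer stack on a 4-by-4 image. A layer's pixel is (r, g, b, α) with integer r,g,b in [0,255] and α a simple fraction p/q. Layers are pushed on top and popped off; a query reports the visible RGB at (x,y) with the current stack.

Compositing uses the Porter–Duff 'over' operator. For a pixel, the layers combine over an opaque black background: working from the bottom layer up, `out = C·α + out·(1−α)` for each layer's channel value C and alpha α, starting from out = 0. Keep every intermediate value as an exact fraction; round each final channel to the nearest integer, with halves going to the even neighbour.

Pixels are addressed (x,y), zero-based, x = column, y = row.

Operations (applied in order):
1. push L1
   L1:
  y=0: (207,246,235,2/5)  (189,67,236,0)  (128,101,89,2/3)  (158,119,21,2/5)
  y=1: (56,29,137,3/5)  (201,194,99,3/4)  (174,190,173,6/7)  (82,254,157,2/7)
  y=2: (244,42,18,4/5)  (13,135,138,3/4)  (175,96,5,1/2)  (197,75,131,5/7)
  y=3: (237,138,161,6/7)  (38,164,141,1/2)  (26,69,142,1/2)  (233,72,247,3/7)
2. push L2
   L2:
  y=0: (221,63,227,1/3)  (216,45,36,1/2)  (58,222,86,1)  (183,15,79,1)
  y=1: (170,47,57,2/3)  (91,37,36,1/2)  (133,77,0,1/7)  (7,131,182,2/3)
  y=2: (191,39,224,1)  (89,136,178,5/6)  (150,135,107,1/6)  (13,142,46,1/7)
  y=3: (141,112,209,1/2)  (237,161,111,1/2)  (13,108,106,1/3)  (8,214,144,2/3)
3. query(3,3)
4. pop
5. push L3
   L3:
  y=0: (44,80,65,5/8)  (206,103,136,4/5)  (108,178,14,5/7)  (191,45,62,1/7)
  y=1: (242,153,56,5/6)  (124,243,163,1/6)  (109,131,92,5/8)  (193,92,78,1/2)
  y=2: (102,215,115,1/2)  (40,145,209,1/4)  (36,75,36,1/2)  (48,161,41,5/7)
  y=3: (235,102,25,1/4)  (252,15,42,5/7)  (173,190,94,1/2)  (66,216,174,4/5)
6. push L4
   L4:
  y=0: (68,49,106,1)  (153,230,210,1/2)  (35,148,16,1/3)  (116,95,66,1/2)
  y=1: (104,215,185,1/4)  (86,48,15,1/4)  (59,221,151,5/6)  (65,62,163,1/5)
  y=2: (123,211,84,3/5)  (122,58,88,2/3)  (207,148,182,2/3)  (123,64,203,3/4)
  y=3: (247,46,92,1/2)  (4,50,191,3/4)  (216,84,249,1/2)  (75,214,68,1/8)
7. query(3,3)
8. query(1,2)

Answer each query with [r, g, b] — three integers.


query (3,3) [L1,L2] — begin 0,0,0
L1 α=3/7: [699/7, 216/7, 741/7]
L2 α=2/3: [811/21, 3212/21, 919/7]
= [39, 153, 131]

(3,3) stack=L1,L3,L4; from [0,0,0]:
L1 α=3/7: [699/7, 216/7, 741/7]
L3 α=4/5: [2547/35, 6264/35, 5613/35]
L4 α=1/8: [1461/20, 3667/20, 5953/40]
rounded: [73, 183, 149]

query (1,2) [L1,L3,L4] — begin 0,0,0
after L1 α=3/4: [39/4, 405/4, 207/2]
after L3 α=1/4: [277/16, 1795/16, 1039/8]
after L4 α=2/3: [4181/48, 1217/16, 2447/24]
= [87, 76, 102]
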